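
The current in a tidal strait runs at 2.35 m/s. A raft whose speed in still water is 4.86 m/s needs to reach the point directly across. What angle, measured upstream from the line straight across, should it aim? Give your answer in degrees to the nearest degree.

To cancel the current, the upstream component of the raft's velocity must equal the flow: 4.86 sin θ = 2.35.
sin θ = 2.35 / 4.86 = 0.4835.
θ = arcsin(0.4835) = 28.917°.

29°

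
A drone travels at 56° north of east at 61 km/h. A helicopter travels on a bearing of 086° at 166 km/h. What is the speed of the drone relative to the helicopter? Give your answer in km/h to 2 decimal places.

Taking east as x and north as y: drone velocity = (34.111, 50.571) km/h; helicopter velocity = (165.596, 11.580) km/h.
Velocity of drone relative to helicopter = (34.111, 50.571) − (165.596, 11.580) = (-131.485, 38.992) km/h.
Magnitude = |(-131.485, 38.992)| = 137.145 km/h.

137.14 km/h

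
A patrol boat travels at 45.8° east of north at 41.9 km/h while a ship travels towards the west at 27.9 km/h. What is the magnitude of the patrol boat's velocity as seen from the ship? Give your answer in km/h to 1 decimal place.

64.9 km/h

Taking east as x and north as y: patrol boat velocity = (30.039, 29.211) km/h; ship velocity = (-27.900, 0.000) km/h.
Velocity of patrol boat relative to ship = (30.039, 29.211) − (-27.900, 0.000) = (57.939, 29.211) km/h.
Magnitude = |(57.939, 29.211)| = 64.886 km/h.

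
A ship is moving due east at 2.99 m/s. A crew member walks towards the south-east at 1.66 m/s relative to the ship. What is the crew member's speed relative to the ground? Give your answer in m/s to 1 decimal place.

4.3 m/s

Taking east as x and north as y: ship velocity = (2.990, 0.000) m/s; crew member velocity relative to ship = (1.174, -1.174) m/s.
Velocity relative to ground = (2.990, 0.000) + (1.174, -1.174) = (4.164, -1.174) m/s.
Speed = |(4.164, -1.174)| = 4.326 m/s.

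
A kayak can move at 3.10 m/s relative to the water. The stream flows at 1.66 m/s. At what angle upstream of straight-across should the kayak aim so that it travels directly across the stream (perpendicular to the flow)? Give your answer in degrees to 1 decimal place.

To cancel the current, the upstream component of the kayak's velocity must equal the flow: 3.10 sin θ = 1.66.
sin θ = 1.66 / 3.10 = 0.5355.
θ = arcsin(0.5355) = 32.377°.

32.4°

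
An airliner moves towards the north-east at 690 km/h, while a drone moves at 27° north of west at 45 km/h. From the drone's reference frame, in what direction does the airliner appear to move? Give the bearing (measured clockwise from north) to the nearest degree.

Taking east as x and north as y: airliner velocity = (487.904, 487.904) km/h; drone velocity = (-40.095, 20.430) km/h.
Velocity of airliner relative to drone = (487.904, 487.904) − (-40.095, 20.430) = (527.999, 467.474) km/h.
Bearing = atan2(528.00, 467.47) = 48.48° clockwise from north.

048°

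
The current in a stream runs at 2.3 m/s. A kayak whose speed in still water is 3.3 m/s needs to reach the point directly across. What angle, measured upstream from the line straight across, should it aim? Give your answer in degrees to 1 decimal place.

44.2°

To cancel the current, the upstream component of the kayak's velocity must equal the flow: 3.3 sin θ = 2.3.
sin θ = 2.3 / 3.3 = 0.6970.
θ = arcsin(0.6970) = 44.184°.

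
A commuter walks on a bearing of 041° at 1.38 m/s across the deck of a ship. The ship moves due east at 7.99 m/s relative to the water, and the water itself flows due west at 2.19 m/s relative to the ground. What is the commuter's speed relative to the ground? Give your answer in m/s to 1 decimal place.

In east/north components (m/s): commuter relative to ship = (0.905, 1.041); ship relative to water = (7.990, 0.000); water relative to ground = (-2.190, 0.000).
Sum = (6.705, 1.041) m/s.
Speed = |(6.705, 1.041)| = 6.786 m/s.

6.8 m/s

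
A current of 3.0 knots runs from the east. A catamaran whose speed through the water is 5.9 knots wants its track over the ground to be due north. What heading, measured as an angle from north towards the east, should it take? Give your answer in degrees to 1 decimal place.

The current pushes perpendicular to the desired track; the heading must have a component into the current equal to 3.0 knots: 5.9 sin θ = 3.0.
sin θ = 0.5085, so θ = 30.562°.

30.6°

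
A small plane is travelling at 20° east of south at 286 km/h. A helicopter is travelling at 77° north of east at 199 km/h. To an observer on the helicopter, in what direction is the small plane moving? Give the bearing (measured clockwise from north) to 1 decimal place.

173.5°

Taking east as x and north as y: small plane velocity = (97.818, -268.752) km/h; helicopter velocity = (44.765, 193.900) km/h.
Velocity of small plane relative to helicopter = (97.818, -268.752) − (44.765, 193.900) = (53.053, -462.652) km/h.
Bearing = atan2(53.05, -462.65) = 173.46° clockwise from north.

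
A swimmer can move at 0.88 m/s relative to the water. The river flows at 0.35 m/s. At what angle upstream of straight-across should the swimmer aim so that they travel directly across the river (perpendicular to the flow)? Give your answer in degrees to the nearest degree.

23°

To cancel the current, the upstream component of the swimmer's velocity must equal the flow: 0.88 sin θ = 0.35.
sin θ = 0.35 / 0.88 = 0.3977.
θ = arcsin(0.3977) = 23.436°.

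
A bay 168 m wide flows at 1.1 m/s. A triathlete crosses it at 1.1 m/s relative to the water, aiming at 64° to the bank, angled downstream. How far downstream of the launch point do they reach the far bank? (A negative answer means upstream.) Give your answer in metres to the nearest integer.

269 m

Perpendicular speed = 0.989 m/s; crossing time = 168 / 0.989 = 169.925 s.
Net downstream speed = 1.582 m/s.
Drift = 1.582 × 169.925 = 268.856 m (downstream).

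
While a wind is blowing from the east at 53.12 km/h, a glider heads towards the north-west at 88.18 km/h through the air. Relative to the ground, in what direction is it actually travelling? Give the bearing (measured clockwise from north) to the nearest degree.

298°

Taking east as x and north as y: velocity relative to the air = (-62.353, 62.353) km/h; the air relative to ground = (-53.120, 0.000) km/h.
Velocity relative to ground = (-62.353, 62.353) + (-53.120, 0.000) = (-115.473, 62.353) km/h.
Bearing = atan2(-115.47, 62.35) = 298.37° clockwise from north.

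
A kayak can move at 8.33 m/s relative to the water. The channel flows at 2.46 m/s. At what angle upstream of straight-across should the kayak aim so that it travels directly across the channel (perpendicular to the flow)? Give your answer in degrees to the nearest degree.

To cancel the current, the upstream component of the kayak's velocity must equal the flow: 8.33 sin θ = 2.46.
sin θ = 2.46 / 8.33 = 0.2953.
θ = arcsin(0.2953) = 17.177°.

17°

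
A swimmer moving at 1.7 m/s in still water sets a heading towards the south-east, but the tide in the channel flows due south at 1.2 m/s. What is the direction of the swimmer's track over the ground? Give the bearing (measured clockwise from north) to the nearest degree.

153°

Taking east as x and north as y: velocity relative to the water = (1.202, -1.202) m/s; the water relative to ground = (0.000, -1.200) m/s.
Velocity relative to ground = (1.202, -1.202) + (0.000, -1.200) = (1.202, -2.402) m/s.
Bearing = atan2(1.20, -2.40) = 153.42° clockwise from north.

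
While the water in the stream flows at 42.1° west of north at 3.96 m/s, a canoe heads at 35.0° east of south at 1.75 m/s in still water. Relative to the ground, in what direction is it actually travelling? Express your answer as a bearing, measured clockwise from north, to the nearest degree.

312°

Taking east as x and north as y: velocity relative to the water = (1.004, -1.434) m/s; the water relative to ground = (-2.655, 2.938) m/s.
Velocity relative to ground = (1.004, -1.434) + (-2.655, 2.938) = (-1.651, 1.505) m/s.
Bearing = atan2(-1.65, 1.50) = 312.34° clockwise from north.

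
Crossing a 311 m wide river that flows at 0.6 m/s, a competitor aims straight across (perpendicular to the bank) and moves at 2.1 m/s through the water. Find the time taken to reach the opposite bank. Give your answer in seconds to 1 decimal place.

148.1 s

The component of the competitor's velocity perpendicular to the bank is 2.1 m/s.
Only the cross-stream component determines the crossing time; the current contributes nothing perpendicular to the bank.
Time = 311 / 2.100 = 148.095 s.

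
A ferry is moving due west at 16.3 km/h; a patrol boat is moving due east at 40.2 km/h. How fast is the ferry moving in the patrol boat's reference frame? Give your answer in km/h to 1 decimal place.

Taking east as x and north as y: ferry velocity = (-16.300, 0.000) km/h; patrol boat velocity = (40.200, 0.000) km/h.
Velocity of ferry relative to patrol boat = (-16.300, 0.000) − (40.200, 0.000) = (-56.500, 0.000) km/h.
Magnitude = |(-56.500, 0.000)| = 56.500 km/h.

56.5 km/h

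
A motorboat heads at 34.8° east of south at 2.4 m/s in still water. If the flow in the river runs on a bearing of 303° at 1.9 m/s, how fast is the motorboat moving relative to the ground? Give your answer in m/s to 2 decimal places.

Taking east as x and north as y: velocity relative to the water = (1.370, -1.971) m/s; the water relative to ground = (-1.593, 1.035) m/s.
Velocity relative to ground = (1.370, -1.971) + (-1.593, 1.035) = (-0.224, -0.936) m/s.
Speed = |(-0.224, -0.936)| = 0.962 m/s.

0.96 m/s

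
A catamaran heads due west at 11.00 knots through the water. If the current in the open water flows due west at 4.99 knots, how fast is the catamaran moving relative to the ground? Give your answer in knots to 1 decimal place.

16.0 knots

Taking east as x and north as y: velocity relative to the water = (-11.000, 0.000) knots; the water relative to ground = (-4.990, 0.000) knots.
Velocity relative to ground = (-11.000, 0.000) + (-4.990, 0.000) = (-15.990, 0.000) knots.
Speed = |(-15.990, 0.000)| = 15.990 knots.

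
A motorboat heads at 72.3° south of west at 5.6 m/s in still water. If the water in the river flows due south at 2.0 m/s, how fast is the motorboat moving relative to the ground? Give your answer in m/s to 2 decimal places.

Taking east as x and north as y: velocity relative to the water = (-1.703, -5.335) m/s; the water relative to ground = (0.000, -2.000) m/s.
Velocity relative to ground = (-1.703, -5.335) + (0.000, -2.000) = (-1.703, -7.335) m/s.
Speed = |(-1.703, -7.335)| = 7.530 m/s.

7.53 m/s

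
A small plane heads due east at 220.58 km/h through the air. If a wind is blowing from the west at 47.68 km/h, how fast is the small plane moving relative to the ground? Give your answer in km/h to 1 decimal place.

Taking east as x and north as y: velocity relative to the air = (220.580, 0.000) km/h; the air relative to ground = (47.680, 0.000) km/h.
Velocity relative to ground = (220.580, 0.000) + (47.680, 0.000) = (268.260, 0.000) km/h.
Speed = |(268.260, 0.000)| = 268.260 km/h.

268.3 km/h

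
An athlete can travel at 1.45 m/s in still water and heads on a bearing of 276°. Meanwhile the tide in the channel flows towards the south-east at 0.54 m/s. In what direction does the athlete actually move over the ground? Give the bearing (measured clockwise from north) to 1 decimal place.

Taking east as x and north as y: velocity relative to the water = (-1.442, 0.152) m/s; the water relative to ground = (0.382, -0.382) m/s.
Velocity relative to ground = (-1.442, 0.152) + (0.382, -0.382) = (-1.060, -0.230) m/s.
Bearing = atan2(-1.06, -0.23) = 257.75° clockwise from north.

257.7°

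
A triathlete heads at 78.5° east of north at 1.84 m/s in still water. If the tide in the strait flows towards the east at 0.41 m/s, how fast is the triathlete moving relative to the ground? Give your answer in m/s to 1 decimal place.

2.2 m/s

Taking east as x and north as y: velocity relative to the water = (1.803, 0.367) m/s; the water relative to ground = (0.410, 0.000) m/s.
Velocity relative to ground = (1.803, 0.367) + (0.410, 0.000) = (2.213, 0.367) m/s.
Speed = |(2.213, 0.367)| = 2.243 m/s.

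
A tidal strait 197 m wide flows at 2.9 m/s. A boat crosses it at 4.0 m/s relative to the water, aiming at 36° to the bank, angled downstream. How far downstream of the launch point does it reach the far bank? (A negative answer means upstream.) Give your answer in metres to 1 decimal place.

Perpendicular speed = 2.351 m/s; crossing time = 197 / 2.351 = 83.789 s.
Net downstream speed = 6.136 m/s.
Drift = 6.136 × 83.789 = 514.136 m (downstream).

514.1 m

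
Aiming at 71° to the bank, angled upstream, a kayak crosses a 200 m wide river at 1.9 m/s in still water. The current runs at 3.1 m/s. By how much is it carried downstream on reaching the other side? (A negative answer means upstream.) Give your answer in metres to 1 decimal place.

276.3 m

Perpendicular speed = 1.796 m/s; crossing time = 200 / 1.796 = 111.328 s.
Net downstream speed = 2.481 m/s.
Drift = 2.481 × 111.328 = 276.253 m (downstream).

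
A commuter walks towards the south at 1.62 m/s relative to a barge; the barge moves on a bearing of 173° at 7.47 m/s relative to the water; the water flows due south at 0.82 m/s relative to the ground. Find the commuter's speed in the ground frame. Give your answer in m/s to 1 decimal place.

9.9 m/s

In east/north components (m/s): commuter relative to barge = (0.000, -1.620); barge relative to water = (0.910, -7.414); water relative to ground = (0.000, -0.820).
Sum = (0.910, -9.854) m/s.
Speed = |(0.910, -9.854)| = 9.896 m/s.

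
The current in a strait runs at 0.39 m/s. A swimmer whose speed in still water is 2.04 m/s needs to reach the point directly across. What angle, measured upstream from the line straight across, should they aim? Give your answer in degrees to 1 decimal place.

11.0°

To cancel the current, the upstream component of the swimmer's velocity must equal the flow: 2.04 sin θ = 0.39.
sin θ = 0.39 / 2.04 = 0.1912.
θ = arcsin(0.1912) = 11.021°.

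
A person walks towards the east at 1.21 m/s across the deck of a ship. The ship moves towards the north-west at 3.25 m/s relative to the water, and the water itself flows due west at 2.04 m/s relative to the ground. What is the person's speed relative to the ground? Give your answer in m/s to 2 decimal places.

In east/north components (m/s): person relative to ship = (1.210, 0.000); ship relative to water = (-2.298, 2.298); water relative to ground = (-2.040, 0.000).
Sum = (-3.128, 2.298) m/s.
Speed = |(-3.128, 2.298)| = 3.882 m/s.

3.88 m/s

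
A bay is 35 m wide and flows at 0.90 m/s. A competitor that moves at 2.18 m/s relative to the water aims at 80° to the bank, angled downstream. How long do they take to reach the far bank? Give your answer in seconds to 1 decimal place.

The component of the competitor's velocity perpendicular to the bank is 2.18 × sin 80° = 2.147 m/s.
The current is parallel to the bank, so it does not affect the crossing time.
Time = 35 / 2.147 = 16.303 s.

16.3 s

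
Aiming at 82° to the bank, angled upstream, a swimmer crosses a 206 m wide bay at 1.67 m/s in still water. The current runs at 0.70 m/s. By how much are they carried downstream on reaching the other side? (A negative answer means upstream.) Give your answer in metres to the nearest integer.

58 m

Perpendicular speed = 1.654 m/s; crossing time = 206 / 1.654 = 124.566 s.
Net downstream speed = 0.468 m/s.
Drift = 0.468 × 124.566 = 58.244 m (downstream).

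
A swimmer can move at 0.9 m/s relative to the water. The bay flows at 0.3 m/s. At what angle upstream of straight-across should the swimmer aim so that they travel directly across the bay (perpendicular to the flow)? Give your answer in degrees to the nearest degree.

19°

To cancel the current, the upstream component of the swimmer's velocity must equal the flow: 0.9 sin θ = 0.3.
sin θ = 0.3 / 0.9 = 0.3333.
θ = arcsin(0.3333) = 19.471°.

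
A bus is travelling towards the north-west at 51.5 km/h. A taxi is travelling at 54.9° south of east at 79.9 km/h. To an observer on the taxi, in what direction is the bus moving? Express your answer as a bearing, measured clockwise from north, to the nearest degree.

321°

Taking east as x and north as y: bus velocity = (-36.416, 36.416) km/h; taxi velocity = (45.943, -65.370) km/h.
Velocity of bus relative to taxi = (-36.416, 36.416) − (45.943, -65.370) = (-82.359, 101.786) km/h.
Bearing = atan2(-82.36, 101.79) = 321.02° clockwise from north.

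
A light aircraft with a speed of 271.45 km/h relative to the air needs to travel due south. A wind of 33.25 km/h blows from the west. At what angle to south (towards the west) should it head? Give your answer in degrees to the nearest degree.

7°

The wind pushes perpendicular to the desired track; the heading must have a component into the wind equal to 33.25 km/h: 271.45 sin θ = 33.25.
sin θ = 0.1225, so θ = 7.036°.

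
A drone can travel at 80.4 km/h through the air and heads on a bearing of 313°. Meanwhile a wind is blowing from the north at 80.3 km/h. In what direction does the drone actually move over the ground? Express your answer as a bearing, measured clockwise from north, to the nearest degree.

247°

Taking east as x and north as y: velocity relative to the air = (-58.801, 54.833) km/h; the air relative to ground = (0.000, -80.300) km/h.
Velocity relative to ground = (-58.801, 54.833) + (0.000, -80.300) = (-58.801, -25.467) km/h.
Bearing = atan2(-58.80, -25.47) = 246.58° clockwise from north.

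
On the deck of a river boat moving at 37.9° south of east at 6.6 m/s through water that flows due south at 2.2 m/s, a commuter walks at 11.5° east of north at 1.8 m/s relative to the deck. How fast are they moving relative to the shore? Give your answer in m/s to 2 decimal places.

7.15 m/s

In east/north components (m/s): commuter relative to river boat = (0.359, 1.764); river boat relative to water = (5.208, -4.054); water relative to ground = (0.000, -2.200).
Sum = (5.567, -4.490) m/s.
Speed = |(5.567, -4.490)| = 7.152 m/s.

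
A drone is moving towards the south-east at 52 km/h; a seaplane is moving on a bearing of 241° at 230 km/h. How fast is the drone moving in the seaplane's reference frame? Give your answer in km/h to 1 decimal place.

249.4 km/h

Taking east as x and north as y: drone velocity = (36.770, -36.770) km/h; seaplane velocity = (-201.163, -111.506) km/h.
Velocity of drone relative to seaplane = (36.770, -36.770) − (-201.163, -111.506) = (237.932, 74.737) km/h.
Magnitude = |(237.932, 74.737)| = 249.394 km/h.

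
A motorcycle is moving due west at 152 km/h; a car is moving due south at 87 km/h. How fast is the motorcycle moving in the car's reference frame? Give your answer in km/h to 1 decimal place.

175.1 km/h

Taking east as x and north as y: motorcycle velocity = (-152.000, 0.000) km/h; car velocity = (0.000, -87.000) km/h.
Velocity of motorcycle relative to car = (-152.000, 0.000) − (0.000, -87.000) = (-152.000, 87.000) km/h.
Magnitude = |(-152.000, 87.000)| = 175.137 km/h.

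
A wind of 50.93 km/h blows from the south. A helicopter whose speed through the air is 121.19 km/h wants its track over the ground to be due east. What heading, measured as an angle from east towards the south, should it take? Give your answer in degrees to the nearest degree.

The wind pushes perpendicular to the desired track; the heading must have a component into the wind equal to 50.93 km/h: 121.19 sin θ = 50.93.
sin θ = 0.4202, so θ = 24.850°.

25°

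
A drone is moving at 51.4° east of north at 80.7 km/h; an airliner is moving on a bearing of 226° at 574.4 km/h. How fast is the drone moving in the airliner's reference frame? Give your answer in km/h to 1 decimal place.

654.8 km/h

Taking east as x and north as y: drone velocity = (63.069, 50.347) km/h; airliner velocity = (-413.189, -399.012) km/h.
Velocity of drone relative to airliner = (63.069, 50.347) − (-413.189, -399.012) = (476.257, 449.359) km/h.
Magnitude = |(476.257, 449.359)| = 654.786 km/h.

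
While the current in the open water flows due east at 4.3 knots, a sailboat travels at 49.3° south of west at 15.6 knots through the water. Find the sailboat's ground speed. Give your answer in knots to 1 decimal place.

13.2 knots

Taking east as x and north as y: velocity relative to the water = (-10.173, -11.827) knots; the water relative to ground = (4.300, 0.000) knots.
Velocity relative to ground = (-10.173, -11.827) + (4.300, 0.000) = (-5.873, -11.827) knots.
Speed = |(-5.873, -11.827)| = 13.205 knots.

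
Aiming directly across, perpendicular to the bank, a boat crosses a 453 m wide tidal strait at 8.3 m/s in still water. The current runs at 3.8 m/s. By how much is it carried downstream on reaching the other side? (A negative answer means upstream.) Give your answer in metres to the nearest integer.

207 m

Perpendicular speed = 8.300 m/s; crossing time = 453 / 8.300 = 54.578 s.
Net downstream speed = 3.800 m/s.
Drift = 3.800 × 54.578 = 207.398 m (downstream).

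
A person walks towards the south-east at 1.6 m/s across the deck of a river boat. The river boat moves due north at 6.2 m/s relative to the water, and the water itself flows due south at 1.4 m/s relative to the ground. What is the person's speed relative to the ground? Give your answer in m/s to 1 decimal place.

3.8 m/s

In east/north components (m/s): person relative to river boat = (1.131, -1.131); river boat relative to water = (0.000, 6.200); water relative to ground = (0.000, -1.400).
Sum = (1.131, 3.669) m/s.
Speed = |(1.131, 3.669)| = 3.839 m/s.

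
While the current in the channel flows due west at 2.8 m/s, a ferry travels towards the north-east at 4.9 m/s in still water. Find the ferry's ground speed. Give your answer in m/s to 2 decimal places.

3.53 m/s

Taking east as x and north as y: velocity relative to the water = (3.465, 3.465) m/s; the water relative to ground = (-2.800, 0.000) m/s.
Velocity relative to ground = (3.465, 3.465) + (-2.800, 0.000) = (0.665, 3.465) m/s.
Speed = |(0.665, 3.465)| = 3.528 m/s.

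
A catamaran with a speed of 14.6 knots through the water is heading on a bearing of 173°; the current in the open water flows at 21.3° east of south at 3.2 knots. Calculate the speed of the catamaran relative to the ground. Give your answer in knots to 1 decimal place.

17.7 knots

Taking east as x and north as y: velocity relative to the water = (1.779, -14.491) knots; the water relative to ground = (1.162, -2.981) knots.
Velocity relative to ground = (1.779, -14.491) + (1.162, -2.981) = (2.942, -17.473) knots.
Speed = |(2.942, -17.473)| = 17.718 knots.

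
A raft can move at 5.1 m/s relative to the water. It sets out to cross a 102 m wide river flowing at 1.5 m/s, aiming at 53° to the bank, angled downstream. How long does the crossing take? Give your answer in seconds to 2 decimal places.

25.04 s

The component of the raft's velocity perpendicular to the bank is 5.1 × sin 53° = 4.073 m/s.
The current is parallel to the bank, so it does not affect the crossing time.
Time = 102 / 4.073 = 25.043 s.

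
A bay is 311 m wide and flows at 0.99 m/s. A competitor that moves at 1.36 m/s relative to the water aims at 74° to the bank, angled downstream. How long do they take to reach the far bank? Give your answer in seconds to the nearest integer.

The component of the competitor's velocity perpendicular to the bank is 1.36 × sin 74° = 1.307 m/s.
Only the cross-stream component determines the crossing time; the current contributes nothing perpendicular to the bank.
Time = 311 / 1.307 = 237.892 s.

238 s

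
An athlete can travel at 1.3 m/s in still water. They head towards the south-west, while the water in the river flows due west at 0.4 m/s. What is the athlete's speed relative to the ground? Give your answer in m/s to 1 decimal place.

Taking east as x and north as y: velocity relative to the water = (-0.919, -0.919) m/s; the water relative to ground = (-0.400, 0.000) m/s.
Velocity relative to ground = (-0.919, -0.919) + (-0.400, 0.000) = (-1.319, -0.919) m/s.
Speed = |(-1.319, -0.919)| = 1.608 m/s.

1.6 m/s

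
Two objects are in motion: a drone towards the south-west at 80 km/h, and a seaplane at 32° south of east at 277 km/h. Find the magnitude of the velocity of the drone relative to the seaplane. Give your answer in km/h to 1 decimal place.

Taking east as x and north as y: drone velocity = (-56.569, -56.569) km/h; seaplane velocity = (234.909, -146.788) km/h.
Velocity of drone relative to seaplane = (-56.569, -56.569) − (234.909, -146.788) = (-291.478, 90.219) km/h.
Magnitude = |(-291.478, 90.219)| = 305.121 km/h.

305.1 km/h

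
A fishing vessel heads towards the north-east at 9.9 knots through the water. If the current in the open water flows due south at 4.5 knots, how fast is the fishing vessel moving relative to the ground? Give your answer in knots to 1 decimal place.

Taking east as x and north as y: velocity relative to the water = (7.000, 7.000) knots; the water relative to ground = (0.000, -4.500) knots.
Velocity relative to ground = (7.000, 7.000) + (0.000, -4.500) = (7.000, 2.500) knots.
Speed = |(7.000, 2.500)| = 7.433 knots.

7.4 knots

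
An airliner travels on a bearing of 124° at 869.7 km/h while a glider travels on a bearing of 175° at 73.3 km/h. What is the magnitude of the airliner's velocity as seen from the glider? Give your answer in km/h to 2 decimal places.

Taking east as x and north as y: airliner velocity = (721.014, -486.330) km/h; glider velocity = (6.389, -73.021) km/h.
Velocity of airliner relative to glider = (721.014, -486.330) − (6.389, -73.021) = (714.625, -413.309) km/h.
Magnitude = |(714.625, -413.309)| = 825.539 km/h.

825.54 km/h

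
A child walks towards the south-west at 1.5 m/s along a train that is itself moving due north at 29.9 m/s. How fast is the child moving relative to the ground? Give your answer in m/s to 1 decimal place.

28.9 m/s

Taking east as x and north as y: train velocity = (0.000, 29.900) m/s; child velocity relative to train = (-1.061, -1.061) m/s.
Velocity relative to ground = (0.000, 29.900) + (-1.061, -1.061) = (-1.061, 28.839) m/s.
Speed = |(-1.061, 28.839)| = 28.859 m/s.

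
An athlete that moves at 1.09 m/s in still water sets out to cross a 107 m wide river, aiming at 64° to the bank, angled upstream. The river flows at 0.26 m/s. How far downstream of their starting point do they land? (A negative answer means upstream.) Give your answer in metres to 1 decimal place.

Perpendicular speed = 0.980 m/s; crossing time = 107 / 0.980 = 109.219 s.
Net downstream speed = -0.218 m/s.
Drift = -0.218 × 109.219 = -23.791 m (upstream).

-23.8 m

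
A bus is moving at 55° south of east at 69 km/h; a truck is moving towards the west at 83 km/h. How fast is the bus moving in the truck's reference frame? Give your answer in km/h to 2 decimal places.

134.98 km/h

Taking east as x and north as y: bus velocity = (39.577, -56.521) km/h; truck velocity = (-83.000, 0.000) km/h.
Velocity of bus relative to truck = (39.577, -56.521) − (-83.000, 0.000) = (122.577, -56.521) km/h.
Magnitude = |(122.577, -56.521)| = 134.981 km/h.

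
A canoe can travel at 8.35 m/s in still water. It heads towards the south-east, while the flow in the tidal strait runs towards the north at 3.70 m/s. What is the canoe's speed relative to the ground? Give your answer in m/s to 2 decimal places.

6.30 m/s

Taking east as x and north as y: velocity relative to the water = (5.904, -5.904) m/s; the water relative to ground = (0.000, 3.700) m/s.
Velocity relative to ground = (5.904, -5.904) + (0.000, 3.700) = (5.904, -2.204) m/s.
Speed = |(5.904, -2.204)| = 6.302 m/s.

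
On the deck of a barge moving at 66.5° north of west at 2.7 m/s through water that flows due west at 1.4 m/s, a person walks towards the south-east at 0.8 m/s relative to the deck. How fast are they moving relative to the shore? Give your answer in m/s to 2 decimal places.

2.70 m/s

In east/north components (m/s): person relative to barge = (0.566, -0.566); barge relative to water = (-1.077, 2.476); water relative to ground = (-1.400, 0.000).
Sum = (-1.911, 1.910) m/s.
Speed = |(-1.911, 1.910)| = 2.702 m/s.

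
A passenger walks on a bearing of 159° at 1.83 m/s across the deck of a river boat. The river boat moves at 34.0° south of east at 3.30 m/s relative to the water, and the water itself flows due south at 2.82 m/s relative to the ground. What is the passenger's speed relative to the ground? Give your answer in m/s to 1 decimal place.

7.2 m/s

In east/north components (m/s): passenger relative to river boat = (0.656, -1.708); river boat relative to water = (2.736, -1.845); water relative to ground = (0.000, -2.820).
Sum = (3.392, -6.374) m/s.
Speed = |(3.392, -6.374)| = 7.220 m/s.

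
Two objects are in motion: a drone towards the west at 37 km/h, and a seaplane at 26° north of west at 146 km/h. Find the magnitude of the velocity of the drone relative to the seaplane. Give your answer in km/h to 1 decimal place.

Taking east as x and north as y: drone velocity = (-37.000, 0.000) km/h; seaplane velocity = (-131.224, 64.002) km/h.
Velocity of drone relative to seaplane = (-37.000, 0.000) − (-131.224, 64.002) = (94.224, -64.002) km/h.
Magnitude = |(94.224, -64.002)| = 113.905 km/h.

113.9 km/h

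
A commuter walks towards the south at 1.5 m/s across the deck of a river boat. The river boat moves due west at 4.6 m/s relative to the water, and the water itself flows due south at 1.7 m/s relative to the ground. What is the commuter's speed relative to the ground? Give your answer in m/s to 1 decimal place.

5.6 m/s

In east/north components (m/s): commuter relative to river boat = (0.000, -1.500); river boat relative to water = (-4.600, 0.000); water relative to ground = (0.000, -1.700).
Sum = (-4.600, -3.200) m/s.
Speed = |(-4.600, -3.200)| = 5.604 m/s.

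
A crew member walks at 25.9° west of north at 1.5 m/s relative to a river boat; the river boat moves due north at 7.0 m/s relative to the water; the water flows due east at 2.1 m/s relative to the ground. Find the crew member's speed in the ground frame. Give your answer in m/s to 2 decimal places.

In east/north components (m/s): crew member relative to river boat = (-0.655, 1.349); river boat relative to water = (0.000, 7.000); water relative to ground = (2.100, 0.000).
Sum = (1.445, 8.349) m/s.
Speed = |(1.445, 8.349)| = 8.473 m/s.

8.47 m/s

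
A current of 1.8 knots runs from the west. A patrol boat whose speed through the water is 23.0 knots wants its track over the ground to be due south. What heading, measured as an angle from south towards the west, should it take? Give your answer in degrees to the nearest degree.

4°

The current pushes perpendicular to the desired track; the heading must have a component into the current equal to 1.8 knots: 23.0 sin θ = 1.8.
sin θ = 0.0783, so θ = 4.489°.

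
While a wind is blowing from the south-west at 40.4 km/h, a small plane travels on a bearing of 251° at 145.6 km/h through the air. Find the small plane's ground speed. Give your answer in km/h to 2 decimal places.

110.71 km/h

Taking east as x and north as y: velocity relative to the air = (-137.668, -47.403) km/h; the air relative to ground = (28.567, 28.567) km/h.
Velocity relative to ground = (-137.668, -47.403) + (28.567, 28.567) = (-109.100, -18.836) km/h.
Speed = |(-109.100, -18.836)| = 110.714 km/h.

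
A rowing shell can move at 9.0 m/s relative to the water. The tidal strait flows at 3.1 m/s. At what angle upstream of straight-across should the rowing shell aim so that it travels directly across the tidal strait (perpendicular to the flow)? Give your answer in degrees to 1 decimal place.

To cancel the current, the upstream component of the rowing shell's velocity must equal the flow: 9.0 sin θ = 3.1.
sin θ = 3.1 / 9.0 = 0.3444.
θ = arcsin(0.3444) = 20.148°.

20.1°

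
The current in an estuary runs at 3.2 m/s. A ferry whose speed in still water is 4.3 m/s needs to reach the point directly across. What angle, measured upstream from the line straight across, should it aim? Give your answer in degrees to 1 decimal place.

To cancel the current, the upstream component of the ferry's velocity must equal the flow: 4.3 sin θ = 3.2.
sin θ = 3.2 / 4.3 = 0.7442.
θ = arcsin(0.7442) = 48.089°.

48.1°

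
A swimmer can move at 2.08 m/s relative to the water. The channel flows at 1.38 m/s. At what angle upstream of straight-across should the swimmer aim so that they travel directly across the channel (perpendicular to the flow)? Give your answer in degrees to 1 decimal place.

To cancel the current, the upstream component of the swimmer's velocity must equal the flow: 2.08 sin θ = 1.38.
sin θ = 1.38 / 2.08 = 0.6635.
θ = arcsin(0.6635) = 41.564°.

41.6°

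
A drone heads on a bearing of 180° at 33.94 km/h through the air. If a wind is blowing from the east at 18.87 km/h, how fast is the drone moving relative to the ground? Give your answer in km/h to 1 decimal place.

38.8 km/h

Taking east as x and north as y: velocity relative to the air = (0.000, -33.940) km/h; the air relative to ground = (-18.870, 0.000) km/h.
Velocity relative to ground = (0.000, -33.940) + (-18.870, 0.000) = (-18.870, -33.940) km/h.
Speed = |(-18.870, -33.940)| = 38.833 km/h.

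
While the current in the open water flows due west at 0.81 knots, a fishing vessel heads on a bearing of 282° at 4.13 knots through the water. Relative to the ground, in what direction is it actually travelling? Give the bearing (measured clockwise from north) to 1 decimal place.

Taking east as x and north as y: velocity relative to the water = (-4.040, 0.859) knots; the water relative to ground = (-0.810, 0.000) knots.
Velocity relative to ground = (-4.040, 0.859) + (-0.810, 0.000) = (-4.850, 0.859) knots.
Bearing = atan2(-4.85, 0.86) = 280.04° clockwise from north.

280.0°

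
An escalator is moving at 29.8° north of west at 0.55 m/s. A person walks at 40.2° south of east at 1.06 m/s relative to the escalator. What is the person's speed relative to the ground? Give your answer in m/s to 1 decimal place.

0.5 m/s

Taking east as x and north as y: escalator velocity = (-0.477, 0.273) m/s; person velocity relative to escalator = (0.810, -0.684) m/s.
Velocity relative to ground = (-0.477, 0.273) + (0.810, -0.684) = (0.332, -0.411) m/s.
Speed = |(0.332, -0.411)| = 0.528 m/s.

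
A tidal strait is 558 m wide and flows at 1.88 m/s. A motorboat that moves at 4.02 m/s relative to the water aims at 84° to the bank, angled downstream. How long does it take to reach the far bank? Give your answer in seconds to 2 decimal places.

139.57 s

The component of the motorboat's velocity perpendicular to the bank is 4.02 × sin 84° = 3.998 m/s.
Only the cross-stream component determines the crossing time; the current contributes nothing perpendicular to the bank.
Time = 558 / 3.998 = 139.571 s.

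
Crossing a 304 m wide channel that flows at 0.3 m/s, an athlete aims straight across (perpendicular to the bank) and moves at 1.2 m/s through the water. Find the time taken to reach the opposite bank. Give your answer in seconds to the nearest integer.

The component of the athlete's velocity perpendicular to the bank is 1.2 m/s.
The current is parallel to the bank, so it does not affect the crossing time.
Time = 304 / 1.200 = 253.333 s.

253 s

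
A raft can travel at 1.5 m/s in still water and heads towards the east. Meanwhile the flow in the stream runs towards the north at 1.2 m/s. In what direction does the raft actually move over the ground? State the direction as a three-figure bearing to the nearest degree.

Taking east as x and north as y: velocity relative to the water = (1.500, 0.000) m/s; the water relative to ground = (0.000, 1.200) m/s.
Velocity relative to ground = (1.500, 0.000) + (0.000, 1.200) = (1.500, 1.200) m/s.
Bearing = atan2(1.50, 1.20) = 51.34° clockwise from north.

051°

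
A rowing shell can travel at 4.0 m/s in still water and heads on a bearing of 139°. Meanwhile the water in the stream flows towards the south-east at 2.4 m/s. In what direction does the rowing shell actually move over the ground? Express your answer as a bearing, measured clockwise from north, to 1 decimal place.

137.5°

Taking east as x and north as y: velocity relative to the water = (2.624, -3.019) m/s; the water relative to ground = (1.697, -1.697) m/s.
Velocity relative to ground = (2.624, -3.019) + (1.697, -1.697) = (4.321, -4.716) m/s.
Bearing = atan2(4.32, -4.72) = 137.50° clockwise from north.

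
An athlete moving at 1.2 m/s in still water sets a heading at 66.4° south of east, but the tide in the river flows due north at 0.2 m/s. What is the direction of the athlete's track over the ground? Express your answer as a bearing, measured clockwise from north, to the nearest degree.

152°

Taking east as x and north as y: velocity relative to the water = (0.480, -1.100) m/s; the water relative to ground = (0.000, 0.200) m/s.
Velocity relative to ground = (0.480, -1.100) + (0.000, 0.200) = (0.480, -0.900) m/s.
Bearing = atan2(0.48, -0.90) = 151.90° clockwise from north.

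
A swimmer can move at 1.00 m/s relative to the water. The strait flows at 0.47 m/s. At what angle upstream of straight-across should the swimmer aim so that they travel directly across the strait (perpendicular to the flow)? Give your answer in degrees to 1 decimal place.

To cancel the current, the upstream component of the swimmer's velocity must equal the flow: 1.00 sin θ = 0.47.
sin θ = 0.47 / 1.00 = 0.4700.
θ = arcsin(0.4700) = 28.034°.

28.0°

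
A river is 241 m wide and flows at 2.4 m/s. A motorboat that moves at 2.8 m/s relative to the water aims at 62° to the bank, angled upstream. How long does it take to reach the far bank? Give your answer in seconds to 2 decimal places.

97.48 s

The component of the motorboat's velocity perpendicular to the bank is 2.8 × sin 62° = 2.472 m/s.
The flow acts along the bank and has no component across it.
Time = 241 / 2.472 = 97.482 s.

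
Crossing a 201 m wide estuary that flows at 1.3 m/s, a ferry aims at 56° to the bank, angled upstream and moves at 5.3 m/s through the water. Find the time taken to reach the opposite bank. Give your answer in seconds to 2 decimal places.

The component of the ferry's velocity perpendicular to the bank is 5.3 × sin 56° = 4.394 m/s.
The flow acts along the bank and has no component across it.
Time = 201 / 4.394 = 45.745 s.

45.75 s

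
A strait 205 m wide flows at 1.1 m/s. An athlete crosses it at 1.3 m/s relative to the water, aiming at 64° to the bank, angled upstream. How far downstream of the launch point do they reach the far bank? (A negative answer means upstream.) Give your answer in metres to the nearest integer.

93 m

Perpendicular speed = 1.168 m/s; crossing time = 205 / 1.168 = 175.449 s.
Net downstream speed = 0.530 m/s.
Drift = 0.530 × 175.449 = 93.008 m (downstream).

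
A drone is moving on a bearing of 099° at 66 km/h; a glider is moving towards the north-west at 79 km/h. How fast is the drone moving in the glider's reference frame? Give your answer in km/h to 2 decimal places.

137.96 km/h

Taking east as x and north as y: drone velocity = (65.187, -10.325) km/h; glider velocity = (-55.861, 55.861) km/h.
Velocity of drone relative to glider = (65.187, -10.325) − (-55.861, 55.861) = (121.049, -66.186) km/h.
Magnitude = |(121.049, -66.186)| = 137.962 km/h.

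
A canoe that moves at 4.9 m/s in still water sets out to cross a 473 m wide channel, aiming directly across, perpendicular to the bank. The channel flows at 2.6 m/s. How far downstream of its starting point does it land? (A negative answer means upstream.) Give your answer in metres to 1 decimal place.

251.0 m

Perpendicular speed = 4.900 m/s; crossing time = 473 / 4.900 = 96.531 s.
Net downstream speed = 2.600 m/s.
Drift = 2.600 × 96.531 = 250.980 m (downstream).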